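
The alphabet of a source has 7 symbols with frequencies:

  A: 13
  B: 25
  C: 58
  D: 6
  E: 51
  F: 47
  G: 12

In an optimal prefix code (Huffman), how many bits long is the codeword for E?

2

Huffman merges, smallest pair first:
merge D(6) and G(12): 18
merge A(13) and 18: 31
merge B(25) and 31: 56
merge F(47) and E(51): 98
merge 56 and C(58): 114
merge 98 and 114: 212
E's leaf is at depth 2, giving a 2-bit codeword.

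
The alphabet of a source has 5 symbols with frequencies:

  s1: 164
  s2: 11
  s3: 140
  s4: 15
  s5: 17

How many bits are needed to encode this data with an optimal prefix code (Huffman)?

599

Merge the two smallest weights repeatedly:
s2(11) + s4(15) → 26
s5(17) + 26 → 43
43 + s3(140) → 183
s1(164) + 183 → 347
Total encoded bits = sum of merged weights = 26 + 43 + 183 + 347 = 599.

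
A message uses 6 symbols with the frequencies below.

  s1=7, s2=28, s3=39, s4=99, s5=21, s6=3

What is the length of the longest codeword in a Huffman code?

Merge the two lowest-weight nodes at each step:
combine s6(3), s1(7) → 10
combine 10, s5(21) → 31
combine s2(28), 31 → 59
combine s3(39), 59 → 98
combine 98, s4(99) → 197
The rarest symbols sit at the bottom; the longest codeword is 5 bits.

5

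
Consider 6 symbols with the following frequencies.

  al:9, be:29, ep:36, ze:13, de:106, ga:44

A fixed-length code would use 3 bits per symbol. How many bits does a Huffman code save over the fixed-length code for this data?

190

Fixed-length: 3 bits × 237 symbols = 711 bits.
Huffman merges:
combine al(9), ze(13) → 22
combine 22, be(29) → 51
combine ep(36), ga(44) → 80
combine 51, 80 → 131
combine de(106), 131 → 237
Huffman total = 22 + 51 + 80 + 131 + 237 = 521 bits.
Saving = 711 − 521 = 190 bits.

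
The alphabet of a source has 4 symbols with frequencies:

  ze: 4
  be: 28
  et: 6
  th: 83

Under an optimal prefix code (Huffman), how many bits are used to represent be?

2

Build the tree from the bottom:
ze(4) + et(6) → 10
10 + be(28) → 38
38 + th(83) → 121
be's leaf is at depth 2, giving a 2-bit codeword.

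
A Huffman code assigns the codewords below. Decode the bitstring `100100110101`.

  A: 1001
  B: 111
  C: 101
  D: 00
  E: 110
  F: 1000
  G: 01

ADEC

Read left to right; each codeword is recognised as soon as it completes (prefix code):
  1001→A | 00→D | 110→E | 101→C
Decoded message: ADEC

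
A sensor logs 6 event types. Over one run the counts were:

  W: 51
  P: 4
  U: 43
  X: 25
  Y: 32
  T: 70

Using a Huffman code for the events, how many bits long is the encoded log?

Build the Huffman tree bottom-up:
combine P(4), X(25) → 29
combine 29, Y(32) → 61
combine U(43), W(51) → 94
combine 61, T(70) → 131
combine 94, 131 → 225
Each symbol's bit-cost is frequency × depth; summing gives 540 bits (equivalently 29 + 61 + 94 + 131 + 225).

540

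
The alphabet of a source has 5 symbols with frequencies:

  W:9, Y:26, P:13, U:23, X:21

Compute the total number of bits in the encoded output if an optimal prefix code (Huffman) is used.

206

Merge the two smallest weights repeatedly:
merge W(9) and P(13): 22
merge X(21) and 22: 43
merge U(23) and Y(26): 49
merge 43 and 49: 92
Each symbol's bit-cost is frequency × depth; summing gives 206 bits (equivalently 22 + 43 + 49 + 92).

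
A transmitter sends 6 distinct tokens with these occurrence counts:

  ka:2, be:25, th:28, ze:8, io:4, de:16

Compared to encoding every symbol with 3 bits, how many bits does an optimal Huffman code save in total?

63

Fixed-length: 3 bits × 83 symbols = 249 bits.
Huffman merges:
ka(2) + io(4) → 6
6 + ze(8) → 14
14 + de(16) → 30
be(25) + th(28) → 53
30 + 53 → 83
Huffman total = 6 + 14 + 30 + 53 + 83 = 186 bits.
Saving = 249 − 186 = 63 bits.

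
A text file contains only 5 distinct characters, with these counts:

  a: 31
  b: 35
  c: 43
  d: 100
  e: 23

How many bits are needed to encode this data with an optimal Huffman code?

496

Build the Huffman tree bottom-up:
merge e(23) and a(31): 54
merge b(35) and c(43): 78
merge 54 and 78: 132
merge d(100) and 132: 232
The encoded length is the sum of every internal node's weight: 54 + 78 + 132 + 232 = 496 bits.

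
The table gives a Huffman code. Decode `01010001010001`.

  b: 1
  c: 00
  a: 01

Read left to right; each codeword is recognised as soon as it completes (prefix code):
  01→a | 01→a | 00→c | 01→a | 01→a | 00→c | 01→a
Decoded message: aacaaca

aacaaca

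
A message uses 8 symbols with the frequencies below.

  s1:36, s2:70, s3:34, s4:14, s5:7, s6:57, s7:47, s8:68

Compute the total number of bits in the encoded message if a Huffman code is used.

Merge the two smallest weights repeatedly:
s5(7) + s4(14) → 21
21 + s3(34) → 55
s1(36) + s7(47) → 83
55 + s6(57) → 112
s8(68) + s2(70) → 138
83 + 112 → 195
138 + 195 → 333
Total encoded bits = sum of merged weights = 21 + 55 + 83 + 112 + 138 + 195 + 333 = 937.

937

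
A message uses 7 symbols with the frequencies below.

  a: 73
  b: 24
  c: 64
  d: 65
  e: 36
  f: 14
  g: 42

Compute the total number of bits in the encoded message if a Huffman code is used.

854

Merge the two smallest weights repeatedly:
merge f(14) and b(24): 38
merge e(36) and 38: 74
merge g(42) and c(64): 106
merge d(65) and a(73): 138
merge 74 and 106: 180
merge 138 and 180: 318
The encoded length is the sum of every internal node's weight: 38 + 74 + 106 + 138 + 180 + 318 = 854 bits.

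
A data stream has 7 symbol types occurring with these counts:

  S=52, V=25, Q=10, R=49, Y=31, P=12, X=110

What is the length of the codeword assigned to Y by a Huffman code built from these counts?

3

Repeatedly merge the two smallest:
merge Q(10) and P(12): 22
merge 22 and V(25): 47
merge Y(31) and 47: 78
merge R(49) and S(52): 101
merge 78 and 101: 179
merge X(110) and 179: 289
The subtree containing Y is merged 3 times, so code length = 3.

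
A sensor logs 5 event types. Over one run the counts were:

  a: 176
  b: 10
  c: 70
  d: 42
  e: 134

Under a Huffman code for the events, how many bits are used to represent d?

4

Huffman merges, smallest pair first:
merge b(10) and d(42): 52
merge 52 and c(70): 122
merge 122 and e(134): 256
merge a(176) and 256: 432
d's leaf is at depth 4, giving a 4-bit codeword.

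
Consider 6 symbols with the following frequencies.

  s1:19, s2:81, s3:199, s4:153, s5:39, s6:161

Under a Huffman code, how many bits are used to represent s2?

Build the tree from the bottom:
merge s1(19) and s5(39): 58
merge 58 and s2(81): 139
merge 139 and s4(153): 292
merge s6(161) and s3(199): 360
merge 292 and 360: 652
The subtree containing s2 is merged 3 times, so code length = 3.

3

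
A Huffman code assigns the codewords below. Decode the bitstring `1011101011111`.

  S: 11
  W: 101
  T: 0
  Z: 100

Read left to right; each codeword is recognised as soon as it completes (prefix code):
  101→W | 11→S | 0→T | 101→W | 11→S | 11→S
Decoded message: WSTWSS

WSTWSS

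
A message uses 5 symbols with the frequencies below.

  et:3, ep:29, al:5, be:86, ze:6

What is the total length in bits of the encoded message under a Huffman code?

194

Merge the two smallest weights repeatedly:
et(3) + al(5) → 8
ze(6) + 8 → 14
14 + ep(29) → 43
43 + be(86) → 129
Each symbol's bit-cost is frequency × depth; summing gives 194 bits (equivalently 8 + 14 + 43 + 129).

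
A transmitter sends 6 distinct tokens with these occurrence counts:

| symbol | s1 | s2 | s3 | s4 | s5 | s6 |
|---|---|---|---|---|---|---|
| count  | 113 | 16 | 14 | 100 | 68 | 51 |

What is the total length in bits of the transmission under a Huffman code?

Build the Huffman tree bottom-up:
merge s3(14) and s2(16): 30
merge 30 and s6(51): 81
merge s5(68) and 81: 149
merge s4(100) and s1(113): 213
merge 149 and 213: 362
Total encoded bits = sum of merged weights = 30 + 81 + 149 + 213 + 362 = 835.

835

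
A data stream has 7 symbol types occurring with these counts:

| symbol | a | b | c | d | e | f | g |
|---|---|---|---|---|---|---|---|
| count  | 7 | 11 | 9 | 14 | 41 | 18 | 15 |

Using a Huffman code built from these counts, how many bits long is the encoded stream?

302

Greedily combine the two least-frequent nodes:
a(7) + c(9) → 16
b(11) + d(14) → 25
g(15) + 16 → 31
f(18) + 25 → 43
31 + e(41) → 72
43 + 72 → 115
Total encoded bits = sum of merged weights = 16 + 25 + 31 + 43 + 72 + 115 = 302.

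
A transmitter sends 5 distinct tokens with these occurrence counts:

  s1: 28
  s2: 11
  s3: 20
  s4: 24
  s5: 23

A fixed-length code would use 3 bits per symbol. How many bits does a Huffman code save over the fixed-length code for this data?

75

Fixed-length: 3 bits × 106 symbols = 318 bits.
Huffman merges:
combine s2(11), s3(20) → 31
combine s5(23), s4(24) → 47
combine s1(28), 31 → 59
combine 47, 59 → 106
Huffman total = 31 + 47 + 59 + 106 = 243 bits.
Saving = 318 − 243 = 75 bits.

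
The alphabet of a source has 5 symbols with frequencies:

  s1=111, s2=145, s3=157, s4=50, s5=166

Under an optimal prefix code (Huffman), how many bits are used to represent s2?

Repeatedly merge the two smallest:
s4(50) + s1(111) → 161
s2(145) + s3(157) → 302
161 + s5(166) → 327
302 + 327 → 629
The subtree containing s2 is merged 2 times, so code length = 2.

2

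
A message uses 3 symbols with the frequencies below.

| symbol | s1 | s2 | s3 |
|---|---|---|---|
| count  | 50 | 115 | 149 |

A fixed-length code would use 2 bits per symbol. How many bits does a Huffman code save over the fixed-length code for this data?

Fixed-length: 2 bits × 314 symbols = 628 bits.
Huffman merges:
combine s1(50), s2(115) → 165
combine s3(149), 165 → 314
Huffman total = 165 + 314 = 479 bits.
Saving = 628 − 479 = 149 bits.

149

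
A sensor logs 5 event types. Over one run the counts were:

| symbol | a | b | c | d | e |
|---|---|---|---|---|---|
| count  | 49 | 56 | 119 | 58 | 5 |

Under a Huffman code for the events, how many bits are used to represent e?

4

Build the tree from the bottom:
e(5) + a(49) → 54
54 + b(56) → 110
d(58) + 110 → 168
c(119) + 168 → 287
e's leaf is at depth 4, giving a 4-bit codeword.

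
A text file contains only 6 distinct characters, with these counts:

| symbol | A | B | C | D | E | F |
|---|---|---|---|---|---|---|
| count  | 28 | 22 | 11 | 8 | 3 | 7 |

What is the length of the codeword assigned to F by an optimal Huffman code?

Repeatedly merge the two smallest:
combine E(3), F(7) → 10
combine D(8), 10 → 18
combine C(11), 18 → 29
combine B(22), A(28) → 50
combine 29, 50 → 79
F's leaf is at depth 4, giving a 4-bit codeword.

4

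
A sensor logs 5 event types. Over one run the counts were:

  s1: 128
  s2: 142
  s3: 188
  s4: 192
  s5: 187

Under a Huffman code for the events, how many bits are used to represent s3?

2

Repeatedly merge the two smallest:
s1(128) + s2(142) → 270
s5(187) + s3(188) → 375
s4(192) + 270 → 462
375 + 462 → 837
s3's leaf is at depth 2, giving a 2-bit codeword.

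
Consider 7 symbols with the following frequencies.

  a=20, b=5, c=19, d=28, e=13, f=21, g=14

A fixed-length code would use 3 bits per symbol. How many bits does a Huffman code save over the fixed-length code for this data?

Fixed-length: 3 bits × 120 symbols = 360 bits.
Huffman merges:
b(5) + e(13) → 18
g(14) + 18 → 32
c(19) + a(20) → 39
f(21) + d(28) → 49
32 + 39 → 71
49 + 71 → 120
Huffman total = 18 + 32 + 39 + 49 + 71 + 120 = 329 bits.
Saving = 360 − 329 = 31 bits.

31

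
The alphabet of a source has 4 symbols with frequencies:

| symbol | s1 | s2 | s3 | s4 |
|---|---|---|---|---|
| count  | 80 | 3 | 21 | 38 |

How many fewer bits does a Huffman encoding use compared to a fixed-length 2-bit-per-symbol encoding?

Fixed-length: 2 bits × 142 symbols = 284 bits.
Huffman merges:
merge s2(3) and s3(21): 24
merge 24 and s4(38): 62
merge 62 and s1(80): 142
Huffman total = 24 + 62 + 142 = 228 bits.
Saving = 284 − 228 = 56 bits.

56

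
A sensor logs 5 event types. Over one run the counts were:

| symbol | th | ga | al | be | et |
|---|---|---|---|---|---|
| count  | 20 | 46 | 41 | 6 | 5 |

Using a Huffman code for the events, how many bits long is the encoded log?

232

Merge the two smallest weights repeatedly:
merge et(5) and be(6): 11
merge 11 and th(20): 31
merge 31 and al(41): 72
merge ga(46) and 72: 118
Total encoded bits = sum of merged weights = 11 + 31 + 72 + 118 = 232.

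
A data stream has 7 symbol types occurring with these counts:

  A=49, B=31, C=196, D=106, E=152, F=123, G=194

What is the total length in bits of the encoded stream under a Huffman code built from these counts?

2243

Greedily combine the two least-frequent nodes:
B(31) + A(49) → 80
80 + D(106) → 186
F(123) + E(152) → 275
186 + G(194) → 380
C(196) + 275 → 471
380 + 471 → 851
Each symbol's bit-cost is frequency × depth; summing gives 2243 bits (equivalently 80 + 186 + 275 + 380 + 471 + 851).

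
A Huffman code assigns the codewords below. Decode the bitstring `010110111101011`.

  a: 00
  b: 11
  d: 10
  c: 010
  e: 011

Read left to right; each codeword is recognised as soon as it completes (prefix code):
  010→c | 11→b | 011→e | 11→b | 010→c | 11→b
Decoded message: cbebcb

cbebcb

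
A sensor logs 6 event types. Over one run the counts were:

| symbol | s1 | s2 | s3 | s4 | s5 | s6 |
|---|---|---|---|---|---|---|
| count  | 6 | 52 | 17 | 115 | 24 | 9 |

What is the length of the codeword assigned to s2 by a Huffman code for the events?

Build the tree from the bottom:
combine s1(6), s6(9) → 15
combine 15, s3(17) → 32
combine s5(24), 32 → 56
combine s2(52), 56 → 108
combine 108, s4(115) → 223
s2 sits 2 levels below the root, so its codeword is 2 bits.

2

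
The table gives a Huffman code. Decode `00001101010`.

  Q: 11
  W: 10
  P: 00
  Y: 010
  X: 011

PPQYW

Read left to right; each codeword is recognised as soon as it completes (prefix code):
  00→P | 00→P | 11→Q | 010→Y | 10→W
Decoded message: PPQYW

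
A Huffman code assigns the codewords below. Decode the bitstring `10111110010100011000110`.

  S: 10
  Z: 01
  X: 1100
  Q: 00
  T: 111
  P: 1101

STXSSQXZS

Read left to right; each codeword is recognised as soon as it completes (prefix code):
  10→S | 111→T | 1100→X | 10→S | 10→S | 00→Q | 1100→X | 01→Z | 10→S
Decoded message: STXSSQXZS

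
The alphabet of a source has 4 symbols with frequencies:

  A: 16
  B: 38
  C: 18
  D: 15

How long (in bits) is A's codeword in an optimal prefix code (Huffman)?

Build the tree from the bottom:
combine D(15), A(16) → 31
combine C(18), 31 → 49
combine B(38), 49 → 87
A sits 3 levels below the root, so its codeword is 3 bits.

3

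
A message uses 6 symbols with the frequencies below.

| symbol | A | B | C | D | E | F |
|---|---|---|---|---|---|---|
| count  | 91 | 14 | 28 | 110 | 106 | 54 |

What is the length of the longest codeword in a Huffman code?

Merge the two lowest-weight nodes at each step:
B(14) + C(28) → 42
42 + F(54) → 96
A(91) + 96 → 187
E(106) + D(110) → 216
187 + 216 → 403
The first pair merged (B, C) ends up deepest, at depth 4.

4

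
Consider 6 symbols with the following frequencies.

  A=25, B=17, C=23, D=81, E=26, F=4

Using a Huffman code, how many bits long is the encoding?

387

Merge the two smallest weights repeatedly:
merge F(4) and B(17): 21
merge 21 and C(23): 44
merge A(25) and E(26): 51
merge 44 and 51: 95
merge D(81) and 95: 176
Each symbol's bit-cost is frequency × depth; summing gives 387 bits (equivalently 21 + 44 + 51 + 95 + 176).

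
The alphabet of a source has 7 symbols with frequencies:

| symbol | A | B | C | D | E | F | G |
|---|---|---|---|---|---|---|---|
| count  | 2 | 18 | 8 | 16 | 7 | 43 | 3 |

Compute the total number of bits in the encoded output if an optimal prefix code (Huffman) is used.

Merge the two smallest weights repeatedly:
merge A(2) and G(3): 5
merge 5 and E(7): 12
merge C(8) and 12: 20
merge D(16) and B(18): 34
merge 20 and 34: 54
merge F(43) and 54: 97
Each symbol's bit-cost is frequency × depth; summing gives 222 bits (equivalently 5 + 12 + 20 + 34 + 54 + 97).

222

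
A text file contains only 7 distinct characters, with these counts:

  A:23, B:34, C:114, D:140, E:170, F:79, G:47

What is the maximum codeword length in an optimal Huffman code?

5

Merge the two lowest-weight nodes at each step:
A(23) + B(34) → 57
G(47) + 57 → 104
F(79) + 104 → 183
C(114) + D(140) → 254
E(170) + 183 → 353
254 + 353 → 607
The rarest symbols sit at the bottom; the longest codeword is 5 bits.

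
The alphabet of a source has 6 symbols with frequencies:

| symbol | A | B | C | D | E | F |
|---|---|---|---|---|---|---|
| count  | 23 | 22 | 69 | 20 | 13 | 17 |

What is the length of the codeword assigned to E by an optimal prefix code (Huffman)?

Huffman merges, smallest pair first:
combine E(13), F(17) → 30
combine D(20), B(22) → 42
combine A(23), 30 → 53
combine 42, 53 → 95
combine C(69), 95 → 164
The subtree containing E is merged 4 times, so code length = 4.

4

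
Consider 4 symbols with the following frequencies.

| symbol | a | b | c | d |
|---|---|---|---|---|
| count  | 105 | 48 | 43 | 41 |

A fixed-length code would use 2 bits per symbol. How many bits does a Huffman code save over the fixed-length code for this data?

21

Fixed-length: 2 bits × 237 symbols = 474 bits.
Huffman merges:
combine d(41), c(43) → 84
combine b(48), 84 → 132
combine a(105), 132 → 237
Huffman total = 84 + 132 + 237 = 453 bits.
Saving = 474 − 453 = 21 bits.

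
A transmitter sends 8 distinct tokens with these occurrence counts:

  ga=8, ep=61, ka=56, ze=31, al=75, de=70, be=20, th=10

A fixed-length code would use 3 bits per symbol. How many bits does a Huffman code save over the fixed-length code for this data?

89

Fixed-length: 3 bits × 331 symbols = 993 bits.
Huffman merges:
merge ga(8) and th(10): 18
merge 18 and be(20): 38
merge ze(31) and 38: 69
merge ka(56) and ep(61): 117
merge 69 and de(70): 139
merge al(75) and 117: 192
merge 139 and 192: 331
Huffman total = 18 + 38 + 69 + 117 + 139 + 192 + 331 = 904 bits.
Saving = 993 − 904 = 89 bits.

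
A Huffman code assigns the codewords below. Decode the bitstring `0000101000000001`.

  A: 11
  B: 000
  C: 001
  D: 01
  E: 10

Read left to right; each codeword is recognised as soon as it completes (prefix code):
  000→B | 01→D | 01→D | 000→B | 000→B | 001→C
Decoded message: BDDBBC

BDDBBC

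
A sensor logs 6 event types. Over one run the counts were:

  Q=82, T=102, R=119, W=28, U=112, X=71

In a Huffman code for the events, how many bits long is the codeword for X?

Repeatedly merge the two smallest:
combine W(28), X(71) → 99
combine Q(82), 99 → 181
combine T(102), U(112) → 214
combine R(119), 181 → 300
combine 214, 300 → 514
The subtree containing X is merged 4 times, so code length = 4.

4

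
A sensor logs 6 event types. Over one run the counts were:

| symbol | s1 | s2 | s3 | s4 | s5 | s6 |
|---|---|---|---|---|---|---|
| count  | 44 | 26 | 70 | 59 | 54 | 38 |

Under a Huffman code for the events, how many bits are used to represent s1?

Huffman merges, smallest pair first:
s2(26) + s6(38) → 64
s1(44) + s5(54) → 98
s4(59) + 64 → 123
s3(70) + 98 → 168
123 + 168 → 291
s1 sits 3 levels below the root, so its codeword is 3 bits.

3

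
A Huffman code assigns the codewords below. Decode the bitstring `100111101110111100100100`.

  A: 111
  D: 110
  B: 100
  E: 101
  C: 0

BAEDABBB

Read left to right; each codeword is recognised as soon as it completes (prefix code):
  100→B | 111→A | 101→E | 110→D | 111→A | 100→B | 100→B | 100→B
Decoded message: BAEDABBB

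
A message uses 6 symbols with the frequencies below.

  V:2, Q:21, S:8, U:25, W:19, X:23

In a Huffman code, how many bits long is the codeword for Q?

2

Repeatedly merge the two smallest:
V(2) + S(8) → 10
10 + W(19) → 29
Q(21) + X(23) → 44
U(25) + 29 → 54
44 + 54 → 98
Q sits 2 levels below the root, so its codeword is 2 bits.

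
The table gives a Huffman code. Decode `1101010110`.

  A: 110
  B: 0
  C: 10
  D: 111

ACCA

Read left to right; each codeword is recognised as soon as it completes (prefix code):
  110→A | 10→C | 10→C | 110→A
Decoded message: ACCA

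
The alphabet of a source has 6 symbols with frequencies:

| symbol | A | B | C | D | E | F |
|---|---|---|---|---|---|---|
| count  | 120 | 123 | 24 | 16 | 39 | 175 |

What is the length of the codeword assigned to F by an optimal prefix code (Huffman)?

2

Huffman merges, smallest pair first:
merge D(16) and C(24): 40
merge E(39) and 40: 79
merge 79 and A(120): 199
merge B(123) and F(175): 298
merge 199 and 298: 497
The subtree containing F is merged 2 times, so code length = 2.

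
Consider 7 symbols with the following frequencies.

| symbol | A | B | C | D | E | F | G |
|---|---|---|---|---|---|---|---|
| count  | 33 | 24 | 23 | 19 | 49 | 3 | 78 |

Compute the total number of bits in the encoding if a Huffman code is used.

582

Merge the two smallest weights repeatedly:
F(3) + D(19) → 22
22 + C(23) → 45
B(24) + A(33) → 57
45 + E(49) → 94
57 + G(78) → 135
94 + 135 → 229
Each symbol's bit-cost is frequency × depth; summing gives 582 bits (equivalently 22 + 45 + 57 + 94 + 135 + 229).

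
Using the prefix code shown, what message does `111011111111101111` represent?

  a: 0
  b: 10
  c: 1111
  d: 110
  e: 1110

Read left to right; each codeword is recognised as soon as it completes (prefix code):
  1110→e | 1111→c | 1111→c | 10→b | 1111→c
Decoded message: eccbc

eccbc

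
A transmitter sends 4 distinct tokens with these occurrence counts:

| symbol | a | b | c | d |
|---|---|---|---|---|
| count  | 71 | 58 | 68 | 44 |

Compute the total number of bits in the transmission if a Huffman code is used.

482

Greedily combine the two least-frequent nodes:
merge d(44) and b(58): 102
merge c(68) and a(71): 139
merge 102 and 139: 241
Total encoded bits = sum of merged weights = 102 + 139 + 241 = 482.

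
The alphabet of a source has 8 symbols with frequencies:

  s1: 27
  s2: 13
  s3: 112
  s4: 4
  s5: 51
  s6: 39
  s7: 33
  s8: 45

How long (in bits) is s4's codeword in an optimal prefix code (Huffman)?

5

Huffman merges, smallest pair first:
combine s4(4), s2(13) → 17
combine 17, s1(27) → 44
combine s7(33), s6(39) → 72
combine 44, s8(45) → 89
combine s5(51), 72 → 123
combine 89, s3(112) → 201
combine 123, 201 → 324
The subtree containing s4 is merged 5 times, so code length = 5.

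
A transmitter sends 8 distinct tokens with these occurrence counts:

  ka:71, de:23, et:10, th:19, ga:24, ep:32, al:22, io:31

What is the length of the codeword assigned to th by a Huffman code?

Huffman merges, smallest pair first:
merge et(10) and th(19): 29
merge al(22) and de(23): 45
merge ga(24) and 29: 53
merge io(31) and ep(32): 63
merge 45 and 53: 98
merge 63 and ka(71): 134
merge 98 and 134: 232
th sits 4 levels below the root, so its codeword is 4 bits.

4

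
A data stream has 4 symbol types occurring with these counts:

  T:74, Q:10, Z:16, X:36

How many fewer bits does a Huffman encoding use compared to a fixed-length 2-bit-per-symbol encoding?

Fixed-length: 2 bits × 136 symbols = 272 bits.
Huffman merges:
Q(10) + Z(16) → 26
26 + X(36) → 62
62 + T(74) → 136
Huffman total = 26 + 62 + 136 = 224 bits.
Saving = 272 − 224 = 48 bits.

48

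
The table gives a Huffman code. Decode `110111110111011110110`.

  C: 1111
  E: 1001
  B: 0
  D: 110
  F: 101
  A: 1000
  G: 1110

DCFDCBD

Read left to right; each codeword is recognised as soon as it completes (prefix code):
  110→D | 1111→C | 101→F | 110→D | 1111→C | 0→B | 110→D
Decoded message: DCFDCBD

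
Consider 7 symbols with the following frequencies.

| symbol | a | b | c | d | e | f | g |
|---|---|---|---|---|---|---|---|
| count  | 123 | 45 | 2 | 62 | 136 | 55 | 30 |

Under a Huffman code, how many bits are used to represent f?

3

Build the tree from the bottom:
c(2) + g(30) → 32
32 + b(45) → 77
f(55) + d(62) → 117
77 + 117 → 194
a(123) + e(136) → 259
194 + 259 → 453
The subtree containing f is merged 3 times, so code length = 3.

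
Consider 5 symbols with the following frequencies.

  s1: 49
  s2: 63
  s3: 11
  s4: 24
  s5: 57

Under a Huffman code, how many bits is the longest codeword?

3

Merge the two lowest-weight nodes at each step:
s3(11) + s4(24) → 35
35 + s1(49) → 84
s5(57) + s2(63) → 120
84 + 120 → 204
Maximum depth reached is 3.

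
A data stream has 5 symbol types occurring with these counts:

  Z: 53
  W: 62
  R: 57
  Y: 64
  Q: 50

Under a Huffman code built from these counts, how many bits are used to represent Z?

Build the tree from the bottom:
merge Q(50) and Z(53): 103
merge R(57) and W(62): 119
merge Y(64) and 103: 167
merge 119 and 167: 286
Z's leaf is at depth 3, giving a 3-bit codeword.

3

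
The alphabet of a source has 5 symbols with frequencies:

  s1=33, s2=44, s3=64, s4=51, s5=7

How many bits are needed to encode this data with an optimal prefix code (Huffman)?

Greedily combine the two least-frequent nodes:
combine s5(7), s1(33) → 40
combine 40, s2(44) → 84
combine s4(51), s3(64) → 115
combine 84, 115 → 199
Each symbol's bit-cost is frequency × depth; summing gives 438 bits (equivalently 40 + 84 + 115 + 199).

438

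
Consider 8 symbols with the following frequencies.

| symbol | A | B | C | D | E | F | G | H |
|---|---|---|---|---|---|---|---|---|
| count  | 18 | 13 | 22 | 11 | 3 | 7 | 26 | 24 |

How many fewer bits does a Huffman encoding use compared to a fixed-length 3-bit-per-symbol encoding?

19

Fixed-length: 3 bits × 124 symbols = 372 bits.
Huffman merges:
merge E(3) and F(7): 10
merge 10 and D(11): 21
merge B(13) and A(18): 31
merge 21 and C(22): 43
merge H(24) and G(26): 50
merge 31 and 43: 74
merge 50 and 74: 124
Huffman total = 10 + 21 + 31 + 43 + 50 + 74 + 124 = 353 bits.
Saving = 372 − 353 = 19 bits.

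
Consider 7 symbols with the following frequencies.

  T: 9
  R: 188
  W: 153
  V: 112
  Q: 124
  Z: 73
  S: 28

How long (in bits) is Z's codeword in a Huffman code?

4

Repeatedly merge the two smallest:
T(9) + S(28) → 37
37 + Z(73) → 110
110 + V(112) → 222
Q(124) + W(153) → 277
R(188) + 222 → 410
277 + 410 → 687
Z sits 4 levels below the root, so its codeword is 4 bits.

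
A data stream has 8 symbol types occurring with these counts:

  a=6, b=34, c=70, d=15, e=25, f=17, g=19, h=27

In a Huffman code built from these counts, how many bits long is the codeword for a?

Huffman merges, smallest pair first:
combine a(6), d(15) → 21
combine f(17), g(19) → 36
combine 21, e(25) → 46
combine h(27), b(34) → 61
combine 36, 46 → 82
combine 61, c(70) → 131
combine 82, 131 → 213
The subtree containing a is merged 4 times, so code length = 4.

4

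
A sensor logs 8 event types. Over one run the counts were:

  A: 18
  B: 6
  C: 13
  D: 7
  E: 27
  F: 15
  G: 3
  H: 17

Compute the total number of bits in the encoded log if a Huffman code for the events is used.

298

Merge the two smallest weights repeatedly:
G(3) + B(6) → 9
D(7) + 9 → 16
C(13) + F(15) → 28
16 + H(17) → 33
A(18) + E(27) → 45
28 + 33 → 61
45 + 61 → 106
Total encoded bits = sum of merged weights = 9 + 16 + 28 + 33 + 45 + 61 + 106 = 298.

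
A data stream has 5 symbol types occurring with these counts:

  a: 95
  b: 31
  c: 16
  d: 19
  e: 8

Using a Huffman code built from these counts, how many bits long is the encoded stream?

Greedily combine the two least-frequent nodes:
e(8) + c(16) → 24
d(19) + 24 → 43
b(31) + 43 → 74
74 + a(95) → 169
The encoded length is the sum of every internal node's weight: 24 + 43 + 74 + 169 = 310 bits.

310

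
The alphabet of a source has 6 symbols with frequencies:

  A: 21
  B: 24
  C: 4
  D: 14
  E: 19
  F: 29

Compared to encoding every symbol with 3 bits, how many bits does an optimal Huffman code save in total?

Fixed-length: 3 bits × 111 symbols = 333 bits.
Huffman merges:
merge C(4) and D(14): 18
merge 18 and E(19): 37
merge A(21) and B(24): 45
merge F(29) and 37: 66
merge 45 and 66: 111
Huffman total = 18 + 37 + 45 + 66 + 111 = 277 bits.
Saving = 333 − 277 = 56 bits.

56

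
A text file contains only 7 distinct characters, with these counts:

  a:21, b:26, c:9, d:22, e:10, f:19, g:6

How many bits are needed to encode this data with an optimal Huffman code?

306

Build the Huffman tree bottom-up:
merge g(6) and c(9): 15
merge e(10) and 15: 25
merge f(19) and a(21): 40
merge d(22) and 25: 47
merge b(26) and 40: 66
merge 47 and 66: 113
The encoded length is the sum of every internal node's weight: 15 + 25 + 40 + 47 + 66 + 113 = 306 bits.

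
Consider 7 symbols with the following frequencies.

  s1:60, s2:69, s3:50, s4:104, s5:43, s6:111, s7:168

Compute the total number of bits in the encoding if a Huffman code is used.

1629

Merge the two smallest weights repeatedly:
s5(43) + s3(50) → 93
s1(60) + s2(69) → 129
93 + s4(104) → 197
s6(111) + 129 → 240
s7(168) + 197 → 365
240 + 365 → 605
Each symbol's bit-cost is frequency × depth; summing gives 1629 bits (equivalently 93 + 129 + 197 + 240 + 365 + 605).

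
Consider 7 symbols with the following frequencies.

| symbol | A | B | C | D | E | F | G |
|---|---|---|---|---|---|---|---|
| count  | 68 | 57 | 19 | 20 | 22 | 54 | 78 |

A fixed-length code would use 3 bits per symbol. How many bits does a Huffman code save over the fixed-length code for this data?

107

Fixed-length: 3 bits × 318 symbols = 954 bits.
Huffman merges:
merge C(19) and D(20): 39
merge E(22) and 39: 61
merge F(54) and B(57): 111
merge 61 and A(68): 129
merge G(78) and 111: 189
merge 129 and 189: 318
Huffman total = 39 + 61 + 111 + 129 + 189 + 318 = 847 bits.
Saving = 954 − 847 = 107 bits.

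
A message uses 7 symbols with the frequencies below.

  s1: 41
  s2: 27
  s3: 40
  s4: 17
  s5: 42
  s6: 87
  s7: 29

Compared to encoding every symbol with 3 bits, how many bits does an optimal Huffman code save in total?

Fixed-length: 3 bits × 283 symbols = 849 bits.
Huffman merges:
combine s4(17), s2(27) → 44
combine s7(29), s3(40) → 69
combine s1(41), s5(42) → 83
combine 44, 69 → 113
combine 83, s6(87) → 170
combine 113, 170 → 283
Huffman total = 44 + 69 + 83 + 113 + 170 + 283 = 762 bits.
Saving = 849 − 762 = 87 bits.

87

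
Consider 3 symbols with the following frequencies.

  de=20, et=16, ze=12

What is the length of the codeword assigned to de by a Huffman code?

Repeatedly merge the two smallest:
merge ze(12) and et(16): 28
merge de(20) and 28: 48
de sits one level below the root: a 1-bit codeword.

1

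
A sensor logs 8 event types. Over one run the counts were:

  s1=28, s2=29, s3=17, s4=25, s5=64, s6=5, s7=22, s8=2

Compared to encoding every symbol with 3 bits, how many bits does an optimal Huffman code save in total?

Fixed-length: 3 bits × 192 symbols = 576 bits.
Huffman merges:
combine s8(2), s6(5) → 7
combine 7, s3(17) → 24
combine s7(22), 24 → 46
combine s4(25), s1(28) → 53
combine s2(29), 46 → 75
combine 53, s5(64) → 117
combine 75, 117 → 192
Huffman total = 7 + 24 + 46 + 53 + 75 + 117 + 192 = 514 bits.
Saving = 576 − 514 = 62 bits.

62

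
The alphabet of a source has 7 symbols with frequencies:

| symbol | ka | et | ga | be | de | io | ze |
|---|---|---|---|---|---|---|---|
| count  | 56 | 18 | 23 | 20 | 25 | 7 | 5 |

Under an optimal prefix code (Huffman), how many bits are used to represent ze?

Repeatedly merge the two smallest:
merge ze(5) and io(7): 12
merge 12 and et(18): 30
merge be(20) and ga(23): 43
merge de(25) and 30: 55
merge 43 and 55: 98
merge ka(56) and 98: 154
The subtree containing ze is merged 5 times, so code length = 5.

5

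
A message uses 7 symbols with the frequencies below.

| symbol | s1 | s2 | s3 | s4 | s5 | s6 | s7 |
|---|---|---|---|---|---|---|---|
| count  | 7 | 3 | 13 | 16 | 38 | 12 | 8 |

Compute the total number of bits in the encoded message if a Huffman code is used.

243

Merge the two smallest weights repeatedly:
combine s2(3), s1(7) → 10
combine s7(8), 10 → 18
combine s6(12), s3(13) → 25
combine s4(16), 18 → 34
combine 25, 34 → 59
combine s5(38), 59 → 97
The encoded length is the sum of every internal node's weight: 10 + 18 + 25 + 34 + 59 + 97 = 243 bits.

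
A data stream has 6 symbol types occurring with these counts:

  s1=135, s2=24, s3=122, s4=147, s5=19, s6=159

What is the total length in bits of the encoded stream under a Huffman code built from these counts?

Merge the two smallest weights repeatedly:
merge s5(19) and s2(24): 43
merge 43 and s3(122): 165
merge s1(135) and s4(147): 282
merge s6(159) and 165: 324
merge 282 and 324: 606
Total encoded bits = sum of merged weights = 43 + 165 + 282 + 324 + 606 = 1420.

1420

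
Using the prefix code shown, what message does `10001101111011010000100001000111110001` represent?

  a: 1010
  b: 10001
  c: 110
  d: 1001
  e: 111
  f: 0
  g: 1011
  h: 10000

Read left to right; each codeword is recognised as soon as it completes (prefix code):
  10001→b | 1011→g | 110→c | 110→c | 10000→h | 10000→h | 10001→b | 111→e | 10001→b
Decoded message: bgcchhbeb

bgcchhbeb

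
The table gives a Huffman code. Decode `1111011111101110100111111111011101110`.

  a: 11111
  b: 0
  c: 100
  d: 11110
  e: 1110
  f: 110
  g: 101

dagfcadee

Read left to right; each codeword is recognised as soon as it completes (prefix code):
  11110→d | 11111→a | 101→g | 110→f | 100→c | 11111→a | 11110→d | 1110→e | 1110→e
Decoded message: dagfcadee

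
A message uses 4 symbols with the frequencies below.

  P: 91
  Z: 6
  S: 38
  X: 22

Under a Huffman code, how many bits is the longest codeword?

3

Merge the two lowest-weight nodes at each step:
combine Z(6), X(22) → 28
combine 28, S(38) → 66
combine 66, P(91) → 157
Maximum depth reached is 3.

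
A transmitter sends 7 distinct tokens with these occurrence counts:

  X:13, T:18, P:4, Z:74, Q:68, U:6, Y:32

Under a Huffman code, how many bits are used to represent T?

4

Huffman merges, smallest pair first:
P(4) + U(6) → 10
10 + X(13) → 23
T(18) + 23 → 41
Y(32) + 41 → 73
Q(68) + 73 → 141
Z(74) + 141 → 215
T's leaf is at depth 4, giving a 4-bit codeword.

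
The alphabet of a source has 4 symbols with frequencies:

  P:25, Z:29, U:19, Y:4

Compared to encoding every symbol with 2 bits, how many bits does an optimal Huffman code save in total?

Fixed-length: 2 bits × 77 symbols = 154 bits.
Huffman merges:
Y(4) + U(19) → 23
23 + P(25) → 48
Z(29) + 48 → 77
Huffman total = 23 + 48 + 77 = 148 bits.
Saving = 154 − 148 = 6 bits.

6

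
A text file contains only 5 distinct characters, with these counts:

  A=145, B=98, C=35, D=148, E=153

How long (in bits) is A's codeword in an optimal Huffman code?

Huffman merges, smallest pair first:
C(35) + B(98) → 133
133 + A(145) → 278
D(148) + E(153) → 301
278 + 301 → 579
A's leaf is at depth 2, giving a 2-bit codeword.

2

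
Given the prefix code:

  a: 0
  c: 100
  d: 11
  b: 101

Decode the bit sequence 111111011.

Read left to right; each codeword is recognised as soon as it completes (prefix code):
  11→d | 11→d | 11→d | 0→a | 11→d
Decoded message: dddad

dddad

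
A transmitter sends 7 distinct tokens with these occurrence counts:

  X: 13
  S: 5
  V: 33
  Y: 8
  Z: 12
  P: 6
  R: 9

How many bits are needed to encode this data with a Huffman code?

220

Greedily combine the two least-frequent nodes:
combine S(5), P(6) → 11
combine Y(8), R(9) → 17
combine 11, Z(12) → 23
combine X(13), 17 → 30
combine 23, 30 → 53
combine V(33), 53 → 86
Total encoded bits = sum of merged weights = 11 + 17 + 23 + 30 + 53 + 86 = 220.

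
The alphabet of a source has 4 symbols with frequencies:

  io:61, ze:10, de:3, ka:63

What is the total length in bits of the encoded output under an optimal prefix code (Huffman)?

224

Build the Huffman tree bottom-up:
de(3) + ze(10) → 13
13 + io(61) → 74
ka(63) + 74 → 137
Total encoded bits = sum of merged weights = 13 + 74 + 137 = 224.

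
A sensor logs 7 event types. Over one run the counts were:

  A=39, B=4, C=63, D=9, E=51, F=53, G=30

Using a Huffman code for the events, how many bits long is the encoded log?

Greedily combine the two least-frequent nodes:
combine B(4), D(9) → 13
combine 13, G(30) → 43
combine A(39), 43 → 82
combine E(51), F(53) → 104
combine C(63), 82 → 145
combine 104, 145 → 249
Total encoded bits = sum of merged weights = 13 + 43 + 82 + 104 + 145 + 249 = 636.

636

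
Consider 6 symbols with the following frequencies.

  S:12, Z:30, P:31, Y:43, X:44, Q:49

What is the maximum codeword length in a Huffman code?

Merge the two lowest-weight nodes at each step:
merge S(12) and Z(30): 42
merge P(31) and 42: 73
merge Y(43) and X(44): 87
merge Q(49) and 73: 122
merge 87 and 122: 209
The rarest symbols sit at the bottom; the longest codeword is 4 bits.

4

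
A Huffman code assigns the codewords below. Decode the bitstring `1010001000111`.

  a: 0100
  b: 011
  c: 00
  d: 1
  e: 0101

daabd

Read left to right; each codeword is recognised as soon as it completes (prefix code):
  1→d | 0100→a | 0100→a | 011→b | 1→d
Decoded message: daabd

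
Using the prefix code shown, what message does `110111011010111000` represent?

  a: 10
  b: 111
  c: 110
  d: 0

cbdcabddd

Read left to right; each codeword is recognised as soon as it completes (prefix code):
  110→c | 111→b | 0→d | 110→c | 10→a | 111→b | 0→d | 0→d | 0→d
Decoded message: cbdcabddd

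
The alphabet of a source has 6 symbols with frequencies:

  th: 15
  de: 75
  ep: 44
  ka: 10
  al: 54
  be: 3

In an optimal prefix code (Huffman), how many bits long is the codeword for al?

Repeatedly merge the two smallest:
merge be(3) and ka(10): 13
merge 13 and th(15): 28
merge 28 and ep(44): 72
merge al(54) and 72: 126
merge de(75) and 126: 201
al's leaf is at depth 2, giving a 2-bit codeword.

2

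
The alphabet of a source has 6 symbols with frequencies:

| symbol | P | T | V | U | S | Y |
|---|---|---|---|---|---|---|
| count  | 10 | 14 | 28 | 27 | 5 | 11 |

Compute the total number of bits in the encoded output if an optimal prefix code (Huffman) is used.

Build the Huffman tree bottom-up:
S(5) + P(10) → 15
Y(11) + T(14) → 25
15 + 25 → 40
U(27) + V(28) → 55
40 + 55 → 95
Total encoded bits = sum of merged weights = 15 + 25 + 40 + 55 + 95 = 230.

230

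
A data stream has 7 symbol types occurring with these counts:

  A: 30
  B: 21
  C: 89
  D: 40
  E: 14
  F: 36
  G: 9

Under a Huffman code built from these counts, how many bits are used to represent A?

3

Huffman merges, smallest pair first:
combine G(9), E(14) → 23
combine B(21), 23 → 44
combine A(30), F(36) → 66
combine D(40), 44 → 84
combine 66, 84 → 150
combine C(89), 150 → 239
A sits 3 levels below the root, so its codeword is 3 bits.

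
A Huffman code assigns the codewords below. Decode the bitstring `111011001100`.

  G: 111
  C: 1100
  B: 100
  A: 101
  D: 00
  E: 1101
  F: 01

Read left to right; each codeword is recognised as soon as it completes (prefix code):
  111→G | 01→F | 100→B | 1100→C
Decoded message: GFBC

GFBC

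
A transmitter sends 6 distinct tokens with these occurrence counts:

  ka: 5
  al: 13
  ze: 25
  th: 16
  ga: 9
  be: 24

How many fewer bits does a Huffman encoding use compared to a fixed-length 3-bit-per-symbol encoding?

51

Fixed-length: 3 bits × 92 symbols = 276 bits.
Huffman merges:
merge ka(5) and ga(9): 14
merge al(13) and 14: 27
merge th(16) and be(24): 40
merge ze(25) and 27: 52
merge 40 and 52: 92
Huffman total = 14 + 27 + 40 + 52 + 92 = 225 bits.
Saving = 276 − 225 = 51 bits.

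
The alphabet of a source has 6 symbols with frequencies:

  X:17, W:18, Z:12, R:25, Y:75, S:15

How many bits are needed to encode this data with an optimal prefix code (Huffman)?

Greedily combine the two least-frequent nodes:
combine Z(12), S(15) → 27
combine X(17), W(18) → 35
combine R(25), 27 → 52
combine 35, 52 → 87
combine Y(75), 87 → 162
The encoded length is the sum of every internal node's weight: 27 + 35 + 52 + 87 + 162 = 363 bits.

363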